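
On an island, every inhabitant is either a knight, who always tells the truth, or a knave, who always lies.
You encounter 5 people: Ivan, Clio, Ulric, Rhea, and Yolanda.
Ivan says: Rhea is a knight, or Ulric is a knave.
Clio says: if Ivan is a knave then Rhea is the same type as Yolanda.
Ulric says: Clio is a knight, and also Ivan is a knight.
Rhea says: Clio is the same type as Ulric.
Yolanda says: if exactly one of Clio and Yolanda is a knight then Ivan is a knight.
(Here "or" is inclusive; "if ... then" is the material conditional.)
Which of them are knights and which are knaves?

Ivan is a knight, Clio is a knight, Ulric is a knight, Rhea is a knight, and Yolanda is a knight.

Suppose Ivan is a knave. Then Ivan's statement "Rhea is a knight, or Ulric is a knave" would have to be false. Checking the 16 ways to assign the others, none is consistent with every speaker.
(For instance, with Clio=knight, Ulric=knight, Rhea=knight, Yolanda=knight, Ivan's claim "Rhea is a knight, or Ulric is a knave" comes out true where it would need to be false.)
So Ivan must be a knight, making "Rhea is a knight, or Ulric is a knave" true. Taking Ivan=knight, Clio=knight, Ulric=knight, Rhea=knight, Yolanda=knight, each remaining statement checks out:
  Clio (knight): "if Ivan is a knave then Rhea is the same type as Yolanda" — true. ✓
  Ulric (knight): "Clio is a knight, and also Ivan is a knight" — true. ✓
  Rhea (knight): "Clio is the same type as Ulric" — true. ✓
  Yolanda (knight): "if exactly one of Clio and Yolanda is a knight then Ivan is a knight" — true. ✓
This is the unique consistent assignment.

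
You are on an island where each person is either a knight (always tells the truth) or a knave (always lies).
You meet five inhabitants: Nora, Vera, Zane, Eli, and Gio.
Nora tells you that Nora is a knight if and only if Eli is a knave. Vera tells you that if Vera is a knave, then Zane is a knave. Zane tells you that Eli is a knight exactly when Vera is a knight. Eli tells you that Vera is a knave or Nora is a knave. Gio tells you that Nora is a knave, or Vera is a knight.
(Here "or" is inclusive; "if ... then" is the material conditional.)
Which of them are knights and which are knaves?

Knights: Nora, Vera, and Gio. Knaves: Zane and Eli.

Suppose Nora is a knave. Then Nora's statement "Nora is a knight if and only if Eli is a knave" would have to be false. Checking the 16 ways to assign the others, none is consistent with every speaker.
(For instance, with Vera=knight, Zane=knave, Eli=knave, Gio=knight, Eli's claim "Vera is a knave or Nora is a knave" comes out true where it would need to be false.)
So Nora must be a knight, making "Nora is a knight if and only if Eli is a knave" true. Taking Nora=knight, Vera=knight, Zane=knave, Eli=knave, Gio=knight, each remaining statement checks out:
  Vera (knight): "if Vera is a knave, then Zane is a knave" — true. ✓
  Zane (knave): "Eli is a knight exactly when Vera is a knight" — false. ✓
  Eli (knave): "Vera is a knave or Nora is a knave" — false. ✓
  Gio (knight): "Nora is a knave, or Vera is a knight" — true. ✓
This is the unique consistent assignment.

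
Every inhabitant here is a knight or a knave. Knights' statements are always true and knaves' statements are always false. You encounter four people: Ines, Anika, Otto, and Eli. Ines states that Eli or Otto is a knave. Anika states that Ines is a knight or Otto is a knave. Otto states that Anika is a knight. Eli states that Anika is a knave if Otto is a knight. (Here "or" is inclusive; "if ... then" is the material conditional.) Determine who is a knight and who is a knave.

Suppose Ines is a knave. Then Ines's statement "Eli or Otto is a knave" would have to be false. Checking the 8 ways to assign the others, none is consistent with every speaker.
(For instance, with Anika=knight, Otto=knight, Eli=knave, Ines's claim "Eli or Otto is a knave" comes out true where it would need to be false.)
So Ines must be a knight, making "Eli or Otto is a knave" true. Taking Ines=knight, Anika=knight, Otto=knight, Eli=knave, each remaining statement checks out:
  Anika (knight): "Ines is a knight or Otto is a knave" — true. ✓
  Otto (knight): "Anika is a knight" — true. ✓
  Eli (knave): "Anika is a knave if Otto is a knight" — false. ✓
This is the unique consistent assignment.

Knights: Ines, Anika, and Otto. Knaves: Eli.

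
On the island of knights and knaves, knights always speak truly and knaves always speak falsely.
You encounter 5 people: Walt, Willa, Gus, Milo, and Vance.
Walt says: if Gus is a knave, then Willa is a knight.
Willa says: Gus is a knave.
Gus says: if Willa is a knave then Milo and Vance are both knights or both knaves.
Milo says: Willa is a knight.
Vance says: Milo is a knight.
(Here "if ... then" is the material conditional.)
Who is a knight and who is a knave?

Since Walt is a knight, "if Gus is a knave, then Willa is a knight" needs to be true, which holds.
Willa (knave): "Gus is a knave" — False. ✓
Gus is a knight, and the claim "if Willa is a knave then Milo and Vance are both knights or both knaves" is indeed true.
Milo is a knave, and the claim "Willa is a knight" is indeed False.
Since Vance is a knave, "Milo is a knight" needs to be False, which holds.

Walt is a knight, Willa is a knave, Gus is a knight, Milo is a knave, and Vance is a knave.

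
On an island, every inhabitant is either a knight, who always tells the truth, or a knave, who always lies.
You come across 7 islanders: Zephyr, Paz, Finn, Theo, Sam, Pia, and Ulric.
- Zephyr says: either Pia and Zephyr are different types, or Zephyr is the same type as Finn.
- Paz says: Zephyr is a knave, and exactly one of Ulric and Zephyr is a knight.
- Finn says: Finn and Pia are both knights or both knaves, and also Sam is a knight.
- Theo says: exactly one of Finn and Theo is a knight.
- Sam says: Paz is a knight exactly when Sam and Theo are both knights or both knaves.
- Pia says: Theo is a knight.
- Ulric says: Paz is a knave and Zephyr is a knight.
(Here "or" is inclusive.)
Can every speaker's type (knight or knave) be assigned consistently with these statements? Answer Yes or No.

Yes

One consistent assignment: Zephyr=knight, Paz=knave, Finn=knave, Theo=knave, Sam=knave, Pia=knave, Ulric=knight.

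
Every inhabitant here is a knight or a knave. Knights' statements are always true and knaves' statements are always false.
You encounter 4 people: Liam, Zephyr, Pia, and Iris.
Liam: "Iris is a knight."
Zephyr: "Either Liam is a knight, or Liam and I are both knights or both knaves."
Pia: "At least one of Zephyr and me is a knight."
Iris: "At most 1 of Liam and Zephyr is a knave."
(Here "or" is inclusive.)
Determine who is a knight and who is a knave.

Liam is a knight, Zephyr is a knight, Pia is a knight, and Iris is a knight.

Liam (knight): "Iris is a knight" — true. ✓
As a knight, Zephyr's statement "either Liam is a knight, or Liam and I are both knights or both knaves" should be true; it is.
Pia is a knight, and the claim "at least one of Zephyr and me is a knight" is indeed true.
Iris (knight): "at most 1 of Liam and Zephyr is a knave" — true. ✓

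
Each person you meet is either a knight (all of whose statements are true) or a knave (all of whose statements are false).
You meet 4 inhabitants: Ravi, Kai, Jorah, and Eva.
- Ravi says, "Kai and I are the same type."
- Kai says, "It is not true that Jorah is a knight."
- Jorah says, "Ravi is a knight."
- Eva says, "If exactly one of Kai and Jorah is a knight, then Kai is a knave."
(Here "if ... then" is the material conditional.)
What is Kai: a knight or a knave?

Kai is a knight.

Consistent assignments: {Ravi=knave, Kai=knight, Jorah=knave, Eva=knave}
In every consistent assignment, Kai is a knight.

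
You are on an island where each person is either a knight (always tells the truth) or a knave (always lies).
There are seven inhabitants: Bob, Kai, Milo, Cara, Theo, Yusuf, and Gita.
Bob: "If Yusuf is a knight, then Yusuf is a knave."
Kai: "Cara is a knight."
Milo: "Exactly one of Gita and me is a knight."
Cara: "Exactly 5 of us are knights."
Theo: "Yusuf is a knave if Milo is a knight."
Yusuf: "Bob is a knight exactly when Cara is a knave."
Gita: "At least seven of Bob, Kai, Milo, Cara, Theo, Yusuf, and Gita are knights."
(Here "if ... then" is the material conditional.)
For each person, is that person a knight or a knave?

Bob is a knight, and the claim "if Yusuf is a knight, then Yusuf is a knave" is indeed true.
Kai (knight): "Cara is a knight" — true. ✓
Milo is a knight, and the claim "exactly one of Gita and me is a knight" is indeed true.
Since Cara is a knight, "exactly 5 of us are knights" needs to be true, which holds.
Since Theo is a knight, "Yusuf is a knave if Milo is a knight" needs to be true, which holds.
Yusuf is a knave, so "Bob is a knight exactly when Cara is a knave" must be false — and it is.
As a knave, Gita's statement "at least seven of Bob, Kai, Milo, Cara, Theo, Yusuf, and Gita are knights" should be false; it is.

Bob is a knight, Kai is a knight, Milo is a knight, Cara is a knight, Theo is a knight, Yusuf is a knave, and Gita is a knave.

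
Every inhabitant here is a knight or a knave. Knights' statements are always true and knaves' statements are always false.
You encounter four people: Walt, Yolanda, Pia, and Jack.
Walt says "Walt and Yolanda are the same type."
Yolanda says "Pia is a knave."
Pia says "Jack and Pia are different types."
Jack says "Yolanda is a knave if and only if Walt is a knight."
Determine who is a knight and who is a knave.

Knights: Walt and Yolanda. Knaves: Pia and Jack.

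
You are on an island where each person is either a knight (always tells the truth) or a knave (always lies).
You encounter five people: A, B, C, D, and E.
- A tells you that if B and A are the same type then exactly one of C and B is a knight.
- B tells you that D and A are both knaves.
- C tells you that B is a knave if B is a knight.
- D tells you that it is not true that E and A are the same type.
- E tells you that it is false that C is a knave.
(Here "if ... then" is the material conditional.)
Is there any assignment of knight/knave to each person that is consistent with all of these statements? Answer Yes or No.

Yes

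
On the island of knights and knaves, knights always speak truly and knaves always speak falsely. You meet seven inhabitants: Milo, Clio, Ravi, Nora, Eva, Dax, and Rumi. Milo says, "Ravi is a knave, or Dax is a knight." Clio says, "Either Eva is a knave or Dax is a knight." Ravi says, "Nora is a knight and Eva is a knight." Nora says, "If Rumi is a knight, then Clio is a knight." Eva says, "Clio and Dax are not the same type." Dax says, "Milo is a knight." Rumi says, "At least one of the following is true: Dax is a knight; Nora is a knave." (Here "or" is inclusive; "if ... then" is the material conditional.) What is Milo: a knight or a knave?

Milo is a knight.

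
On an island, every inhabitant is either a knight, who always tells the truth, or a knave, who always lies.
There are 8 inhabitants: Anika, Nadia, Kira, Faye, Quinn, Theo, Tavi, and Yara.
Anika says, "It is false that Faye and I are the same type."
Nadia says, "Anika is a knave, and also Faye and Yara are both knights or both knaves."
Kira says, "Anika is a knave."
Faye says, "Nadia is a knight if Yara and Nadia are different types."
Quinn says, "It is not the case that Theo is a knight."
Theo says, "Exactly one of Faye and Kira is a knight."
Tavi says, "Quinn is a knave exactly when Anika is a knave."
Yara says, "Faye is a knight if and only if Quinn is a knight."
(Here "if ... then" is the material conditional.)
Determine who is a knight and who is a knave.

Anika is a knave, Nadia is a knave, Kira is a knight, Faye is a knave, Quinn is a knave, Theo is a knight, Tavi is a knight, and Yara is a knight.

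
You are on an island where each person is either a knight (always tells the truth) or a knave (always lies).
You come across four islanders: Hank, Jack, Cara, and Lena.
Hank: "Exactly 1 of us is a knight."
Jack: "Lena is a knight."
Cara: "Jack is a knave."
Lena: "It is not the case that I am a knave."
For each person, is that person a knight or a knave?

Suppose Hank is a knight. Then Hank's statement "exactly 1 of us is a knight" would have to be true. Checking the 8 ways to assign the others, none is consistent with every speaker.
(For instance, with Jack=knight, Cara=knave, Lena=knight, Hank's claim "exactly 1 of us is a knight" comes out false where it would need to be true.)
So Hank must be a knave, making "exactly 1 of us is a knight" false. Taking Hank=knave, Jack=knight, Cara=knave, Lena=knight, each remaining statement checks out:
  Jack (knight): "Lena is a knight" — true. ✓
  Cara (knave): "Jack is a knave" — false. ✓
  Lena (knight): "it is not the case that I am a knave" — true. ✓
This is the unique consistent assignment.

Knights: Jack and Lena. Knaves: Hank and Cara.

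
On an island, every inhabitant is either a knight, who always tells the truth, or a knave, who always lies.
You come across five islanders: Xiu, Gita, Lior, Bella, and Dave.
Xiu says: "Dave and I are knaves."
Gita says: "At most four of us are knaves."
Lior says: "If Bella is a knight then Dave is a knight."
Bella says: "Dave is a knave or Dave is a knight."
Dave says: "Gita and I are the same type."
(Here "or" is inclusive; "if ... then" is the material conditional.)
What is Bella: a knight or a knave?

Bella is a knight.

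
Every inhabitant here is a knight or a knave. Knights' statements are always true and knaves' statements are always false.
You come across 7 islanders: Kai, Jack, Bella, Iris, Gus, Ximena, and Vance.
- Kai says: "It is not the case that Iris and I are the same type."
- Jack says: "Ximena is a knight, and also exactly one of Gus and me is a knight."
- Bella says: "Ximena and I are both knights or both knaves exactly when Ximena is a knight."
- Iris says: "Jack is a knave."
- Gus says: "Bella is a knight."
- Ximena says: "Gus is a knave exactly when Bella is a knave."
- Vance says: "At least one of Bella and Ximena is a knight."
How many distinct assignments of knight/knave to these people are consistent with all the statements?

Consistent assignments:
  Kai=knight, Jack=knight, Bella=knave, Iris=knave, Gus=knave, Ximena=knight, Vance=knight
  Kai=knave, Jack=knight, Bella=knave, Iris=knave, Gus=knave, Ximena=knight, Vance=knight

2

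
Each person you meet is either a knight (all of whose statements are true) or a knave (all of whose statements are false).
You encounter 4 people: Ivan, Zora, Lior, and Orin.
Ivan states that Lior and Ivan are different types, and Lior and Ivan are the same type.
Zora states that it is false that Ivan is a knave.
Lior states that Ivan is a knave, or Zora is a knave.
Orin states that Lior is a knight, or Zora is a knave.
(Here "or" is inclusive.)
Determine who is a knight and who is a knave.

Since Ivan is a knave, "Lior and Ivan are different types, and Lior and Ivan are the same type" needs to be false, which holds.
Zora (knave): "it is false that Ivan is a knave" — false. ✓
Lior is a knight; "Ivan is a knave, or Zora is a knave" is True, as required.
Orin is a knight, and the claim "Lior is a knight, or Zora is a knave" is indeed True.

Ivan is a knave, Zora is a knave, Lior is a knight, and Orin is a knight.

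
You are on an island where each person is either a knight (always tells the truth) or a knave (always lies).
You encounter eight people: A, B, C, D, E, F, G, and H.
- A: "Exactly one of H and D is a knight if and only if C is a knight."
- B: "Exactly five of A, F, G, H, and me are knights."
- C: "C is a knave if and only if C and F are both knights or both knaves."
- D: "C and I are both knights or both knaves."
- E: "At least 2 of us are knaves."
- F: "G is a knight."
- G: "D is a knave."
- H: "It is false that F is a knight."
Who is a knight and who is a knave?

A is a knave, B is a knave, C is a knight, D is a knight, E is a knight, F is a knave, G is a knave, and H is a knight.

A (knave): "exactly one of H and D is a knight if and only if C is a knight" — false. ✓
As a knave, B's statement "exactly five of A, F, G, H, and me are knights" should be false; it is.
C is a knight; "C is a knave if and only if C and F are both knights or both knaves" is true, as required.
As a knight, D's statement "C and I are both knights or both knaves" should be true; it is.
E is a knight, so "at least 2 of us are knaves" must be true — and it is.
Since F is a knave, "G is a knight" needs to be false, which holds.
G is a knave, so "D is a knave" must be false — and it is.
H is a knight, so "it is false that F is a knight" must be true — and it is.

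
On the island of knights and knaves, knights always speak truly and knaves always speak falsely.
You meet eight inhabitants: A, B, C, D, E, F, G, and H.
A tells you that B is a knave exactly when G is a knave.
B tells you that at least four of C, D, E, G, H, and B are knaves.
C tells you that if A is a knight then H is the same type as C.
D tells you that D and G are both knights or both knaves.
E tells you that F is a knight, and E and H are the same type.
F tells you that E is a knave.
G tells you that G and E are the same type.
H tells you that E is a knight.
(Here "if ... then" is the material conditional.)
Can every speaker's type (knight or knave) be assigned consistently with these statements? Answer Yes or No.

No

Checking all 256 assignments, each has at least one speaker whose statement's truth value contradicts their type.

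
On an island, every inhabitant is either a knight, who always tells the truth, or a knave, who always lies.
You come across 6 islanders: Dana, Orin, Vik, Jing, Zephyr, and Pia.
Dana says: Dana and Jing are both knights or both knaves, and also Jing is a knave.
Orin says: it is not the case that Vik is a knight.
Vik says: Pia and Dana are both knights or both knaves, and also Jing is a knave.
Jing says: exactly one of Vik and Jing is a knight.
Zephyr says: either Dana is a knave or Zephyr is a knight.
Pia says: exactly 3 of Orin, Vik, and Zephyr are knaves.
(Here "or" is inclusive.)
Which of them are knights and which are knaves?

Since Dana is a knave, "Dana and Jing are both knights or both knaves, and also Jing is a knave" needs to be False, which holds.
Orin is a knight, so "it is not the case that Vik is a knight" must be True — and it is.
As a knave, Vik's statement "Pia and Dana are both knights or both knaves, and also Jing is a knave" should be False; it is.
As a knight, Jing's statement "exactly one of Vik and Jing is a knight" should be True; it is.
Zephyr is a knight, and the claim "either Dana is a knave or Zephyr is a knight" is indeed True.
Pia is a knave, so "exactly 3 of Orin, Vik, and Zephyr are knaves" must be False — and it is.

Dana is a knave, Orin is a knight, Vik is a knave, Jing is a knight, Zephyr is a knight, and Pia is a knave.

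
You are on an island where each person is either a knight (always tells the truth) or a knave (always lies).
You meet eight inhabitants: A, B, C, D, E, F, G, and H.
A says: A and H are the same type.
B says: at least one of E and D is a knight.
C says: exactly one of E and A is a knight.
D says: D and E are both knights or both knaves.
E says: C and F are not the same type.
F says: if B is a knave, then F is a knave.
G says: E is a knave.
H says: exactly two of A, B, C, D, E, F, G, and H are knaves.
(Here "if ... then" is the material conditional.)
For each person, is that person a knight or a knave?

Knights: A, B, D, E, F, and H. Knaves: C and G.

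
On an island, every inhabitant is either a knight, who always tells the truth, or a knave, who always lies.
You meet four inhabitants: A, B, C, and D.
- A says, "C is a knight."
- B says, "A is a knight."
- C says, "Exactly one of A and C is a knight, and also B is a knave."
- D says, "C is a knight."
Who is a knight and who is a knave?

Suppose A is a knight. Then A's statement "C is a knight" would have to be true. Checking the 8 ways to assign the others, none is consistent with every speaker.
(For instance, with B=knave, C=knave, D=knave, A's claim "C is a knight" comes out false where it would need to be true.)
So A must be a knave, making "C is a knight" false. Taking A=knave, B=knave, C=knave, D=knave, each remaining statement checks out:
  B (knave): "A is a knight" — false. ✓
  C (knave): "exactly one of A and C is a knight, and also B is a knave" — false. ✓
  D (knave): "C is a knight" — false. ✓
This is the unique consistent assignment.

A is a knave, B is a knave, C is a knave, and D is a knave.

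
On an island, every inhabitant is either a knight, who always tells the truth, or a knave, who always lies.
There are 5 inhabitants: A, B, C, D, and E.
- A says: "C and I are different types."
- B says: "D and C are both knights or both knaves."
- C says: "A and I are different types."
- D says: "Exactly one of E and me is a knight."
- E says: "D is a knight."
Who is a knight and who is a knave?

A is a knave, B is a knight, C is a knave, D is a knave, and E is a knave.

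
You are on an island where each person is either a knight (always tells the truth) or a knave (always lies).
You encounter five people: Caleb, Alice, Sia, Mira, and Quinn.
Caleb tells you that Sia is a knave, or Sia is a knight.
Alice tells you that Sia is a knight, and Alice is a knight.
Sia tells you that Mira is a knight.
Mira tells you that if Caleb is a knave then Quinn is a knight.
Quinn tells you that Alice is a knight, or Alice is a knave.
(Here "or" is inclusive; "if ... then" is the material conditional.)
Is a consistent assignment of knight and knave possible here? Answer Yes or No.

Yes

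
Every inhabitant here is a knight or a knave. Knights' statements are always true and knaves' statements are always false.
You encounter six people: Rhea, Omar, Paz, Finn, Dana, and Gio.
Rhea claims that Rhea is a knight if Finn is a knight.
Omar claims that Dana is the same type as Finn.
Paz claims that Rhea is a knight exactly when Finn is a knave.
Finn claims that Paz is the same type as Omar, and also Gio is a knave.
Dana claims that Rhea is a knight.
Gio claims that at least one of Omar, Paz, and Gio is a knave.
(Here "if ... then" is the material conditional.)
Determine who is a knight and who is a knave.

Rhea is a knight, Omar is a knave, Paz is a knight, Finn is a knave, Dana is a knight, and Gio is a knight.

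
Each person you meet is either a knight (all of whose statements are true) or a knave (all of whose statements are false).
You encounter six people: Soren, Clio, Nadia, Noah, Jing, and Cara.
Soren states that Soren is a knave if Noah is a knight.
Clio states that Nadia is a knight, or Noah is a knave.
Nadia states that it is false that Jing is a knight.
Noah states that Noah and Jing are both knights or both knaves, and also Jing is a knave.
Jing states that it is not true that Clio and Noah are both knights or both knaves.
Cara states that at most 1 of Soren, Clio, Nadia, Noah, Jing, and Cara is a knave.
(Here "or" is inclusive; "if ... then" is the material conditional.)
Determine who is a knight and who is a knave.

Soren is a knight, so "Soren is a knave if Noah is a knight" must be True — and it is.
Clio (knight): "Nadia is a knight, or Noah is a knave" — True. ✓
Nadia is a knave, so "it is false that Jing is a knight" must be False — and it is.
Since Noah is a knave, "Noah and Jing are both knights or both knaves, and also Jing is a knave" needs to be False, which holds.
Since Jing is a knight, "it is not true that Clio and Noah are both knights or both knaves" needs to be True, which holds.
Cara (knave): "at most 1 of Soren, Clio, Nadia, Noah, Jing, and Cara is a knave" — False. ✓

Soren is a knight, Clio is a knight, Nadia is a knave, Noah is a knave, Jing is a knight, and Cara is a knave.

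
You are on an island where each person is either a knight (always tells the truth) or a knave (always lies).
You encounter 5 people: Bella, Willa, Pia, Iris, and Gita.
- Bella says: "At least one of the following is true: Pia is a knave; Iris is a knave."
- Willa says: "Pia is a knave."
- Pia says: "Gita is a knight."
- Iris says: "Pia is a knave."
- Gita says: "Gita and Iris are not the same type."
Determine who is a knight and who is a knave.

Bella is a knight, Willa is a knave, Pia is a knight, Iris is a knave, and Gita is a knight.

Suppose Bella is a knave. Then Bella's statement "at least one of the following is true: Pia is a knave; Iris is a knave" would have to be false. Checking the 16 ways to assign the others, none is consistent with every speaker.
(For instance, with Willa=knave, Pia=knight, Iris=knave, Gita=knight, Bella's claim "at least one of the following is true: Pia is a knave; Iris is a knave" comes out true where it would need to be false.)
So Bella must be a knight, making "at least one of the following is true: Pia is a knave; Iris is a knave" true. Taking Bella=knight, Willa=knave, Pia=knight, Iris=knave, Gita=knight, each remaining statement checks out:
  Willa (knave): "Pia is a knave" — false. ✓
  Pia (knight): "Gita is a knight" — true. ✓
  Iris (knave): "Pia is a knave" — false. ✓
  Gita (knight): "Gita and Iris are not the same type" — true. ✓
This is the unique consistent assignment.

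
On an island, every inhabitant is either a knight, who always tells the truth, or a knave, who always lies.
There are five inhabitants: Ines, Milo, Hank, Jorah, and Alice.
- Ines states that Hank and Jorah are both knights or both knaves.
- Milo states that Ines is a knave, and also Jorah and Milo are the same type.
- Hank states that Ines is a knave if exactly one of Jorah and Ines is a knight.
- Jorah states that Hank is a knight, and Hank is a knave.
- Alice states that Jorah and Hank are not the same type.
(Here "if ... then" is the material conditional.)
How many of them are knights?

1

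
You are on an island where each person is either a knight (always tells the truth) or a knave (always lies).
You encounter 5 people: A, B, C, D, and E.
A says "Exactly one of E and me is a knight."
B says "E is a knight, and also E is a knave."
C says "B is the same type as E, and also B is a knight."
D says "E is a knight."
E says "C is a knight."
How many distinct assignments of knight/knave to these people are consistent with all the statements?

Consistent assignments:
  A=knight, B=knave, C=knave, D=knave, E=knave
  A=knave, B=knave, C=knave, D=knave, E=knave

2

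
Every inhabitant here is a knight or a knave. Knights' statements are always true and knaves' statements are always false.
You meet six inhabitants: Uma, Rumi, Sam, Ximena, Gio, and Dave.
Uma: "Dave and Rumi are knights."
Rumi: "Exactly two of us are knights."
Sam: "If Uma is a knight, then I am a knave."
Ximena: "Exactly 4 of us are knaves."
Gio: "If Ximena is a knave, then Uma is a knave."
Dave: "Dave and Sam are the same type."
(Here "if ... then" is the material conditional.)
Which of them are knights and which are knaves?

Knights: Sam, Gio, and Dave. Knaves: Uma, Rumi, and Ximena.

As a knave, Uma's statement "Dave and Rumi are knights" should be false; it is.
Rumi is a knave, so "exactly two of us are knights" must be false — and it is.
Sam is a knight; "if Uma is a knight, then I am a knave" is True, as required.
Ximena is a knave, and the claim "exactly 4 of us are knaves" is indeed false.
Gio (knight): "if Ximena is a knave, then Uma is a knave" — True. ✓
Dave (knight): "Dave and Sam are the same type" — True. ✓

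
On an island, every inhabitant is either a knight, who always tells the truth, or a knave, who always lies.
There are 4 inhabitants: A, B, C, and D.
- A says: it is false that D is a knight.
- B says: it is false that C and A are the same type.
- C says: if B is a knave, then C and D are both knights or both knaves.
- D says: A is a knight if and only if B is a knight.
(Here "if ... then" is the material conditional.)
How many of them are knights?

1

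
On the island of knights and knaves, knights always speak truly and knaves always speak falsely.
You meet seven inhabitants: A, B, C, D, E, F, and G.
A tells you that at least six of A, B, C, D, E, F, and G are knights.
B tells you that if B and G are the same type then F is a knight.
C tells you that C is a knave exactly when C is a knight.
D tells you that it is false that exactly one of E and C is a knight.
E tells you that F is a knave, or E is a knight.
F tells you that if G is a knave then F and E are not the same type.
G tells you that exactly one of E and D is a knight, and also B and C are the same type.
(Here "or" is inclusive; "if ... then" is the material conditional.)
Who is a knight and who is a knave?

A is a knave, B is a knight, C is a knave, D is a knight, E is a knave, F is a knight, and G is a knave.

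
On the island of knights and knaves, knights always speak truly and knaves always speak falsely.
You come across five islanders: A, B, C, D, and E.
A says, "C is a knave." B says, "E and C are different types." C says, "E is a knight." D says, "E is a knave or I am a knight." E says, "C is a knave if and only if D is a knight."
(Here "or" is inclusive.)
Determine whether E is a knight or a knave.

E is a knight.

Consistent assignments: {A=knave, B=knave, C=knight, D=knave, E=knight}
In every consistent assignment, E is a knight.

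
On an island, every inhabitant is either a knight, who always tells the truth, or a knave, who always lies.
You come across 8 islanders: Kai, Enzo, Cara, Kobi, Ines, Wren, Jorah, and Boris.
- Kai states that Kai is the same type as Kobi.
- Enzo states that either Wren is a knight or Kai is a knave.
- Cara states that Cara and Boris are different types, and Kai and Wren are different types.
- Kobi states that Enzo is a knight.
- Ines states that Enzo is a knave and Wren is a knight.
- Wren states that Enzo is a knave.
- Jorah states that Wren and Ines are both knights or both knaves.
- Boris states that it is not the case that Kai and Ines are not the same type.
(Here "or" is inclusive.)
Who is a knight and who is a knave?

Since Kai is a knave, "Kai is the same type as Kobi" needs to be False, which holds.
Enzo (knight): "either Wren is a knight or Kai is a knave" — true. ✓
Since Cara is a knave, "Cara and Boris are different types, and Kai and Wren are different types" needs to be False, which holds.
Kobi is a knight, and the claim "Enzo is a knight" is indeed true.
Ines is a knave; "Enzo is a knave and Wren is a knight" is False, as required.
Wren is a knave; "Enzo is a knave" is False, as required.
Jorah is a knight, so "Wren and Ines are both knights or both knaves" must be true — and it is.
Since Boris is a knight, "it is not the case that Kai and Ines are not the same type" needs to be true, which holds.

Kai is a knave, Enzo is a knight, Cara is a knave, Kobi is a knight, Ines is a knave, Wren is a knave, Jorah is a knight, and Boris is a knight.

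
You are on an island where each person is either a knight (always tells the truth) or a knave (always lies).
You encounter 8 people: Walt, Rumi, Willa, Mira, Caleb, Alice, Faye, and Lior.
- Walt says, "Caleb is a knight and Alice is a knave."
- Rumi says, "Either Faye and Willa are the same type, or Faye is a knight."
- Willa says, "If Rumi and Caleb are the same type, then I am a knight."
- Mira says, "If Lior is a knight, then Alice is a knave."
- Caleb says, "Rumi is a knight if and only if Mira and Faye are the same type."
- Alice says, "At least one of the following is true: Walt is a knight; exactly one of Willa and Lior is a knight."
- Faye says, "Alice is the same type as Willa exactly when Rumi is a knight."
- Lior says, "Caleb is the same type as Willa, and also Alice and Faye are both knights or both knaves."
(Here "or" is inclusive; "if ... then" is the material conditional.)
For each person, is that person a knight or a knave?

Walt is a knave, so "Caleb is a knight and Alice is a knave" must be false — and it is.
As a knave, Rumi's statement "either Faye and Willa are the same type, or Faye is a knight" should be false; it is.
Willa (knight): "if Rumi and Caleb are the same type, then I am a knight" — True. ✓
Mira is a knight; "if Lior is a knight, then Alice is a knave" is True, as required.
As a knight, Caleb's statement "Rumi is a knight if and only if Mira and Faye are the same type" should be True; it is.
Alice is a knight, so "at least one of the following is true: Walt is a knight; exactly one of Willa and Lior is a knight" must be True — and it is.
As a knave, Faye's statement "Alice is the same type as Willa exactly when Rumi is a knight" should be false; it is.
Lior (knave): "Caleb is the same type as Willa, and also Alice and Faye are both knights or both knaves" — false. ✓

Walt is a knave, Rumi is a knave, Willa is a knight, Mira is a knight, Caleb is a knight, Alice is a knight, Faye is a knave, and Lior is a knave.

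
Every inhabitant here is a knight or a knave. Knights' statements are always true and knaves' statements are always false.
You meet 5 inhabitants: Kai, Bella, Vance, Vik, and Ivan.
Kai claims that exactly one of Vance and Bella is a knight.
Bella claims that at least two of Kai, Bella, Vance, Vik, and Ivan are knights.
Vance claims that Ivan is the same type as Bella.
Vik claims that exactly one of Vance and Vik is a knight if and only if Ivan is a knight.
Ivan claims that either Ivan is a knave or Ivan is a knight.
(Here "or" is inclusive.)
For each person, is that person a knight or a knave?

Knights: Ivan. Knaves: Kai, Bella, Vance, and Vik.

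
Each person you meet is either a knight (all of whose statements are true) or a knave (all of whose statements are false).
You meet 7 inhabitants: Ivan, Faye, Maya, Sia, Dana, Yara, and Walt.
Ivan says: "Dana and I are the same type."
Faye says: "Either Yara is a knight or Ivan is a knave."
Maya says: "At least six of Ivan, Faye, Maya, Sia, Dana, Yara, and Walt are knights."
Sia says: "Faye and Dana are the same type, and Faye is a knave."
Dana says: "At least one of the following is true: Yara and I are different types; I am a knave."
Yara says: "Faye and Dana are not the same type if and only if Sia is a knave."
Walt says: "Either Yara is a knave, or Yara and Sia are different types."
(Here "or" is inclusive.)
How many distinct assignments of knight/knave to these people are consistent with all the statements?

1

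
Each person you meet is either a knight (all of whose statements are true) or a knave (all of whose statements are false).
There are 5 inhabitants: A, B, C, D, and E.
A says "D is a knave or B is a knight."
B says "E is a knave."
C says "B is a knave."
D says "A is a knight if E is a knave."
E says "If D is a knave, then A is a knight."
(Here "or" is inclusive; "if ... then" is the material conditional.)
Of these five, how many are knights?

The unique consistent assignment is A=knave, B=knave, C=knight, D=knight, E=knight.
That has 3 knights.

3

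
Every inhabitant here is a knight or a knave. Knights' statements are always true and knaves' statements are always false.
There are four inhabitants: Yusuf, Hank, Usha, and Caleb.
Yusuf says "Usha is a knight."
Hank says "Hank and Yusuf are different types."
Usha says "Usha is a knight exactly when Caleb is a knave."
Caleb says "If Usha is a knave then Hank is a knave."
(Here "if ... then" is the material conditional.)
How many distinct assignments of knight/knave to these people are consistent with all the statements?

1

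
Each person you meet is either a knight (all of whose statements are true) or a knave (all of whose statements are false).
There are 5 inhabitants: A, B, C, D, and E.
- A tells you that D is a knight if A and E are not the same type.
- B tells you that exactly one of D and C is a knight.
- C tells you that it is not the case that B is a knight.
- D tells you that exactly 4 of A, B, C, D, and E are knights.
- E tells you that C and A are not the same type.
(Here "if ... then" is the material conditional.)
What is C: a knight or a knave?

C is a knave.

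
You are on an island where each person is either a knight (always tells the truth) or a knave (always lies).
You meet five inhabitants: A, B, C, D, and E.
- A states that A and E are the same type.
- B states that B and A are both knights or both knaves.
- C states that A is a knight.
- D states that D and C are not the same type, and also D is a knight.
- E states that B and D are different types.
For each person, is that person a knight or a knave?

A is a knight, B is a knight, C is a knight, D is a knave, and E is a knight.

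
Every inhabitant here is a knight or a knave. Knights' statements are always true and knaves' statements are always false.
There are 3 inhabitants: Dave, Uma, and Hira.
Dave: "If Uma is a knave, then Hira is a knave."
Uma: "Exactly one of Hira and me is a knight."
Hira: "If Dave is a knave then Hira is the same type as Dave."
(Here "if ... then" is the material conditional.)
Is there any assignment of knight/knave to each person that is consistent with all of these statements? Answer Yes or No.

Checking all 8 assignments, each has at least one speaker whose statement's truth value contradicts their type.

No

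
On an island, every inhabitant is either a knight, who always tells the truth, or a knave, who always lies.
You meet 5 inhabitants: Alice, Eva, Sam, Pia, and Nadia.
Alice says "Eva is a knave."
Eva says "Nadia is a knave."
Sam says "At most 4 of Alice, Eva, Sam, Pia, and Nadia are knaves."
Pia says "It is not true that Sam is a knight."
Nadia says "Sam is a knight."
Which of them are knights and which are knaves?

Alice (knight): "Eva is a knave" — True. ✓
Eva (knave): "Nadia is a knave" — False. ✓
Sam (knight): "at most 4 of Alice, Eva, Sam, Pia, and Nadia are knaves" — True. ✓
Since Pia is a knave, "it is not true that Sam is a knight" needs to be False, which holds.
Nadia (knight): "Sam is a knight" — True. ✓

Alice is a knight, Eva is a knave, Sam is a knight, Pia is a knave, and Nadia is a knight.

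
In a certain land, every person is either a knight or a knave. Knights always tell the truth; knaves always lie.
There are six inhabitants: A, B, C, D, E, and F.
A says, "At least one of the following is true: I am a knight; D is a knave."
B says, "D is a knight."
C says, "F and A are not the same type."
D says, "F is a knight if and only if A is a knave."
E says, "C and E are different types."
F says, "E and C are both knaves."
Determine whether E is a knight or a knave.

E is a knave.

Consistent assignments: {A=knight, B=knave, C=knave, D=knave, E=knave, F=knight}
In every consistent assignment, E is a knave.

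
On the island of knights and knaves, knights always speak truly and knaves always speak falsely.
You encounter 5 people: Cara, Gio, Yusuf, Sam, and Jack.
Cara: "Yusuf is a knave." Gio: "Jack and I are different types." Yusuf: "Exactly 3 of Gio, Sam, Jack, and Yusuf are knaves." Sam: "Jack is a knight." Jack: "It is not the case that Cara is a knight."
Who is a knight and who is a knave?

Suppose Cara is a knave. Then Cara's statement "Yusuf is a knave" would have to be false. Checking the 16 ways to assign the others, none is consistent with every speaker.
(For instance, with Gio=knave, Yusuf=knave, Sam=knave, Jack=knave, Cara's claim "Yusuf is a knave" comes out true where it would need to be false.)
So Cara must be a knight, making "Yusuf is a knave" true. Taking Cara=knight, Gio=knave, Yusuf=knave, Sam=knave, Jack=knave, each remaining statement checks out:
  Gio (knave): "Jack and I are different types" — false. ✓
  Yusuf (knave): "exactly 3 of Gio, Sam, Jack, and Yusuf are knaves" — false. ✓
  Sam (knave): "Jack is a knight" — false. ✓
  Jack (knave): "it is not the case that Cara is a knight" — false. ✓
This is the unique consistent assignment.

Cara is a knight, Gio is a knave, Yusuf is a knave, Sam is a knave, and Jack is a knave.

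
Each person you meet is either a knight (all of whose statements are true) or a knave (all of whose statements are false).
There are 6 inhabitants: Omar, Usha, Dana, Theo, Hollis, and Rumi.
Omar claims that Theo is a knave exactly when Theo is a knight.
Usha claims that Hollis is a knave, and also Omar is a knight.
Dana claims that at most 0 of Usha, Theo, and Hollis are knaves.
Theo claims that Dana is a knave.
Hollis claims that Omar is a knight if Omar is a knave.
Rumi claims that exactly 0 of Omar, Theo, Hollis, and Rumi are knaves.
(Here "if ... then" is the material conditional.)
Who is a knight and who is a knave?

Omar is a knave, Usha is a knave, Dana is a knave, Theo is a knight, Hollis is a knave, and Rumi is a knave.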